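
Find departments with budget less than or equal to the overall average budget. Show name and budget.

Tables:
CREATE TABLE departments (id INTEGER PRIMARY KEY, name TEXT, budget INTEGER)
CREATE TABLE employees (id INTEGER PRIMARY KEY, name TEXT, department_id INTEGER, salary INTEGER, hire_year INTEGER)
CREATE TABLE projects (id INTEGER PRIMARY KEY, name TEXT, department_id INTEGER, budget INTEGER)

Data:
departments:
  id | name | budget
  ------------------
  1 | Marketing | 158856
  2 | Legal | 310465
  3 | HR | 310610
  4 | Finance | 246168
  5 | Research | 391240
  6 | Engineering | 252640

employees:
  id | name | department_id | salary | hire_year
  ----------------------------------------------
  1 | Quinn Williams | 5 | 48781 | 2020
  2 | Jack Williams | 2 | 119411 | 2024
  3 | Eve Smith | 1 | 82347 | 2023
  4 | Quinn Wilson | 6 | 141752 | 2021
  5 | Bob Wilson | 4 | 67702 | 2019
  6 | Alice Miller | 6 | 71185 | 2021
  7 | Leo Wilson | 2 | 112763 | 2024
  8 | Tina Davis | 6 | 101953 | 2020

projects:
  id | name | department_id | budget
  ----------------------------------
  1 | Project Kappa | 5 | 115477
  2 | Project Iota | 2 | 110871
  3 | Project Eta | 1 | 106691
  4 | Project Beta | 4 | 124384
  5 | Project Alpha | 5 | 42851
SELECT name, budget FROM departments WHERE budget <= (SELECT AVG(budget) FROM departments)

Execution result:
name | budget
Marketing | 158856
Finance | 246168
Engineering | 252640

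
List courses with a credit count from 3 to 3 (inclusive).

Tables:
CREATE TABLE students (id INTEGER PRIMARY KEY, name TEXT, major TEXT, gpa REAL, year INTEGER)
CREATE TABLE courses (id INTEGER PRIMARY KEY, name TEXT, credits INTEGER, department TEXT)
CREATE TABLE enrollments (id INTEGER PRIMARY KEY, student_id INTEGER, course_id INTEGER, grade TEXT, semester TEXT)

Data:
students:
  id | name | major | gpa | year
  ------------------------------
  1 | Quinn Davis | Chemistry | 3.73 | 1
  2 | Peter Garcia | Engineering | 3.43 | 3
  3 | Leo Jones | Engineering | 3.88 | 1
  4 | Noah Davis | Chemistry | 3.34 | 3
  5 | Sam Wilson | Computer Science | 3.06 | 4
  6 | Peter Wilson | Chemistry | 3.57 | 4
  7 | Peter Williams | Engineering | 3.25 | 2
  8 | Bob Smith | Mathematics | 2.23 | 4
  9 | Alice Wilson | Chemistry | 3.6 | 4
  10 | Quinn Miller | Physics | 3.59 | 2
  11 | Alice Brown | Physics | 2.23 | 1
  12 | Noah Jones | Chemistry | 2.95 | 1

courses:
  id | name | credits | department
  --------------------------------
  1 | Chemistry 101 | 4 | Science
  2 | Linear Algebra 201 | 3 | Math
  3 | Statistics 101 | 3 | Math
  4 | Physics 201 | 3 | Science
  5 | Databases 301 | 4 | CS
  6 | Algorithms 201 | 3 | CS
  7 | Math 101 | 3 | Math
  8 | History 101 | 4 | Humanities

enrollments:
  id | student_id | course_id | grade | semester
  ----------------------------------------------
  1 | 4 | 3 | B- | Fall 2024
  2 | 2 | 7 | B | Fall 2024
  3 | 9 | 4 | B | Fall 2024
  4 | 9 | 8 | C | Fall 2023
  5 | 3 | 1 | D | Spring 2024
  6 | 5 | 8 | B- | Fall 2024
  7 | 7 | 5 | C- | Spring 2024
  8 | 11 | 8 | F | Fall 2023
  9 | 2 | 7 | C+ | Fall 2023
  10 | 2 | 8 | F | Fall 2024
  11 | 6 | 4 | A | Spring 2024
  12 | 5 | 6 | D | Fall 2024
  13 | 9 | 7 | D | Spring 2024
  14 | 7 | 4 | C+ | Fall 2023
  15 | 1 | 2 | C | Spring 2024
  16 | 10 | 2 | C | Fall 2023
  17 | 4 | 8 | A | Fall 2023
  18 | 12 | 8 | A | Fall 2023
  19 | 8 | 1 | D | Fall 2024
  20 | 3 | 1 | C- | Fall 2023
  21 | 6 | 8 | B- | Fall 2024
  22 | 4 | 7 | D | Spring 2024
SELECT name, credits FROM courses WHERE credits BETWEEN 3 AND 3

Execution result:
name | credits
Linear Algebra 201 | 3
Statistics 101 | 3
Physics 201 | 3
Algorithms 201 | 3
Math 101 | 3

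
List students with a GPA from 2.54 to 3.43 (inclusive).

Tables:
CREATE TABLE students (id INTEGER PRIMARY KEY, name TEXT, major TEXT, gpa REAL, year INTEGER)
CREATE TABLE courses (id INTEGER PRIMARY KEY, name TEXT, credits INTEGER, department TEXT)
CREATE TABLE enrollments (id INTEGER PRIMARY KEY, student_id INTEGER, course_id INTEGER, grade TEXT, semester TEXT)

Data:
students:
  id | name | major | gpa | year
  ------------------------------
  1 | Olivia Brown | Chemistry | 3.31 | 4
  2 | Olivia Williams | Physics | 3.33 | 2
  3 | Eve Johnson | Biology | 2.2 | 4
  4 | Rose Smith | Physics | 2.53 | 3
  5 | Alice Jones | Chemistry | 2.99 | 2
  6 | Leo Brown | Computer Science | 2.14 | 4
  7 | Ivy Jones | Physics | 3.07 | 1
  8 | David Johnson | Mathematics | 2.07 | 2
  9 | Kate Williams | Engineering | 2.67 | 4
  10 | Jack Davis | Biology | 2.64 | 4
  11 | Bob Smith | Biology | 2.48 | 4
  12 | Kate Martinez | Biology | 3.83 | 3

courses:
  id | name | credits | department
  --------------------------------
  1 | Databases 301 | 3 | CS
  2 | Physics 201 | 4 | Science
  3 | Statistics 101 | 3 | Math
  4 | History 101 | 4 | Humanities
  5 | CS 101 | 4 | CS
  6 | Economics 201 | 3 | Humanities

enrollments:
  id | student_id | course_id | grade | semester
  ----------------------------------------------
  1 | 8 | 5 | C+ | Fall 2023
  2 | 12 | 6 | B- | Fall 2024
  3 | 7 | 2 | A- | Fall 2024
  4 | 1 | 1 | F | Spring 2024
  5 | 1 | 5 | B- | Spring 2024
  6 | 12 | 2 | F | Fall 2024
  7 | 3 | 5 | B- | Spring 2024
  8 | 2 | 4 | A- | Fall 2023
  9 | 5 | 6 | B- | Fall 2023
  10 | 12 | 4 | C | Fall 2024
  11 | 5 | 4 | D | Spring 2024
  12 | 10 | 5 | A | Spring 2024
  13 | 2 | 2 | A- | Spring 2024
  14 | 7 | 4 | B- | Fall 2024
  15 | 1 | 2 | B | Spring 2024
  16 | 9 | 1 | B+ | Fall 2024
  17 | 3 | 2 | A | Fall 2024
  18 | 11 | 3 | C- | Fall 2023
SELECT name, gpa FROM students WHERE gpa BETWEEN 2.54 AND 3.43

Execution result:
name | gpa
Olivia Brown | 3.31
Olivia Williams | 3.33
Alice Jones | 2.99
Ivy Jones | 3.07
Kate Williams | 2.67
Jack Davis | 2.64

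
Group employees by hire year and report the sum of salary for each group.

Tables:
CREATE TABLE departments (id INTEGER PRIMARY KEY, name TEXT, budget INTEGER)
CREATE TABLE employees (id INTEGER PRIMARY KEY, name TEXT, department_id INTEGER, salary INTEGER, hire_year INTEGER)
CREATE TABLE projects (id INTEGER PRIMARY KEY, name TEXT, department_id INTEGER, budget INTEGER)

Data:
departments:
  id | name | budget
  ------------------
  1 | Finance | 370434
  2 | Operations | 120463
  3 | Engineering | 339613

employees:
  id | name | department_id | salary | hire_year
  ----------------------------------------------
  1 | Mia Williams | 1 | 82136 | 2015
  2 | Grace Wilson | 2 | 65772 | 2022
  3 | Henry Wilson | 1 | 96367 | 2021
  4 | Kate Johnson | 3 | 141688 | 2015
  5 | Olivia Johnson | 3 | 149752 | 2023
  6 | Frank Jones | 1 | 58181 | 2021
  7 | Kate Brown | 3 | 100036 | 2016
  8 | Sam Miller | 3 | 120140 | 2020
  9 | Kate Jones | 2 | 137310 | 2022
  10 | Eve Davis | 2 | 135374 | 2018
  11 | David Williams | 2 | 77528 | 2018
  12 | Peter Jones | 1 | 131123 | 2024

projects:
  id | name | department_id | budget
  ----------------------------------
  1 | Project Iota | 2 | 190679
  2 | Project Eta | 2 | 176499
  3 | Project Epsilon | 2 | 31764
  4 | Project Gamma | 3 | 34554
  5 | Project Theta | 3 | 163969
SELECT hire_year, SUM(salary) AS sum_salary FROM employees GROUP BY hire_year

Execution result:
hire_year | sum_salary
2015 | 223824
2016 | 100036
2018 | 212902
2020 | 120140
2021 | 154548
2022 | 203082
2023 | 149752
2024 | 131123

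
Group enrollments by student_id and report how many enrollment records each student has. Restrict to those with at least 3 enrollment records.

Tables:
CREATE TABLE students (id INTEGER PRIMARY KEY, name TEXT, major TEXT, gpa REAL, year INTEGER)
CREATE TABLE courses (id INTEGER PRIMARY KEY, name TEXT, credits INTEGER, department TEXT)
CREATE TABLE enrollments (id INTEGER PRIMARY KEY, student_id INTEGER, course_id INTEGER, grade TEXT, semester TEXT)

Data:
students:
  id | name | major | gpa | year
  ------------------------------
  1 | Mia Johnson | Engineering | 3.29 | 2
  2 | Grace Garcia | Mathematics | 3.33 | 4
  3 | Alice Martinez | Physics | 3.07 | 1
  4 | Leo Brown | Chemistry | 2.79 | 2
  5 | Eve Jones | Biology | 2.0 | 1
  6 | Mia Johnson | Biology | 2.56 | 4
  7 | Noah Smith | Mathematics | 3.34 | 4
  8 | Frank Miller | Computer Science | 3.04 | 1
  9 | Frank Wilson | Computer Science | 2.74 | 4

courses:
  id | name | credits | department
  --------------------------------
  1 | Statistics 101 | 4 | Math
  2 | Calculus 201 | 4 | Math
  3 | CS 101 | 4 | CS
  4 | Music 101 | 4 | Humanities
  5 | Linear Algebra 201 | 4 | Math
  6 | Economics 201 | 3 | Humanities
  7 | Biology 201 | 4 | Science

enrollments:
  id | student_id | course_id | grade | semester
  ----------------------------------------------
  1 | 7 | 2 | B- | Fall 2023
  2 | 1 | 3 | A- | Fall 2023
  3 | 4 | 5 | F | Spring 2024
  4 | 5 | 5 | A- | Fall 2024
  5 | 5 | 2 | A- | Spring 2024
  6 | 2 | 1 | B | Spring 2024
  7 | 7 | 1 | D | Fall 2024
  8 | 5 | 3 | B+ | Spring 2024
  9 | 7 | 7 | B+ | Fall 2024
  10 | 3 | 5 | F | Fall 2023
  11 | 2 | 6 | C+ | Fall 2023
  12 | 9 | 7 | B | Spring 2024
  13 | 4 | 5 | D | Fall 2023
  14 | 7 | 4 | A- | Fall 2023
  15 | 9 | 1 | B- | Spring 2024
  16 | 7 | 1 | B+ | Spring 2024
SELECT student_id, COUNT(*) AS enrollment_count FROM enrollments GROUP BY student_id HAVING COUNT(*) >= 3

Execution result:
student_id | enrollment_count
5 | 3
7 | 5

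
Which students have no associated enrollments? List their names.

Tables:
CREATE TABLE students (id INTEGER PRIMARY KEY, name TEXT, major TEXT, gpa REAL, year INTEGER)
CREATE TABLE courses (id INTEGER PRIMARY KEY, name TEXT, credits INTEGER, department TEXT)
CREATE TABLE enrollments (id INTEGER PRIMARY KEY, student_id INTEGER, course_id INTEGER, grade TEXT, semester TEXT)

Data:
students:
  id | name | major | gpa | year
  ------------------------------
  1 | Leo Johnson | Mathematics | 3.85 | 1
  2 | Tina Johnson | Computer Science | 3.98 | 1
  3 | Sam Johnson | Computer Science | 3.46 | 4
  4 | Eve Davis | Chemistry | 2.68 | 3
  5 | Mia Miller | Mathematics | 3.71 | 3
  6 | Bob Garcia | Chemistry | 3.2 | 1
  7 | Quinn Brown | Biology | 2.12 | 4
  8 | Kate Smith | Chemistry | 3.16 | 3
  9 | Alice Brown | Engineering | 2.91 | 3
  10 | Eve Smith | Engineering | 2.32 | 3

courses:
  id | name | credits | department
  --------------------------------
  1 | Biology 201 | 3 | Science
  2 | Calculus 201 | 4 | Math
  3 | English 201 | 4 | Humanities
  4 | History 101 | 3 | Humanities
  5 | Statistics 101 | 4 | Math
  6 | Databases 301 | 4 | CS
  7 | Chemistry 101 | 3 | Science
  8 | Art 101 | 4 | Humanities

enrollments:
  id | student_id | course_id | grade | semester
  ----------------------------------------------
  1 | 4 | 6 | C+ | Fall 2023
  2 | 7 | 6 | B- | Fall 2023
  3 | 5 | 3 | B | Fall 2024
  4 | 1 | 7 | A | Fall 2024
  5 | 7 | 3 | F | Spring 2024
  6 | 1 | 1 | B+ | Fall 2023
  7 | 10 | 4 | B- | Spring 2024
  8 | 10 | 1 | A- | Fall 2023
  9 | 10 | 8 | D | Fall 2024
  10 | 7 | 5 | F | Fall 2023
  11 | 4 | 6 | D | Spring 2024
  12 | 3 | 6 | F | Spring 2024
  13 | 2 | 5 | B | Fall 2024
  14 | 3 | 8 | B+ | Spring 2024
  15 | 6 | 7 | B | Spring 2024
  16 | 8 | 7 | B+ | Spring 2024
SELECT p.name FROM students p LEFT JOIN enrollments c ON c.student_id = p.id WHERE c.id IS NULL

Execution result:
Alice Brown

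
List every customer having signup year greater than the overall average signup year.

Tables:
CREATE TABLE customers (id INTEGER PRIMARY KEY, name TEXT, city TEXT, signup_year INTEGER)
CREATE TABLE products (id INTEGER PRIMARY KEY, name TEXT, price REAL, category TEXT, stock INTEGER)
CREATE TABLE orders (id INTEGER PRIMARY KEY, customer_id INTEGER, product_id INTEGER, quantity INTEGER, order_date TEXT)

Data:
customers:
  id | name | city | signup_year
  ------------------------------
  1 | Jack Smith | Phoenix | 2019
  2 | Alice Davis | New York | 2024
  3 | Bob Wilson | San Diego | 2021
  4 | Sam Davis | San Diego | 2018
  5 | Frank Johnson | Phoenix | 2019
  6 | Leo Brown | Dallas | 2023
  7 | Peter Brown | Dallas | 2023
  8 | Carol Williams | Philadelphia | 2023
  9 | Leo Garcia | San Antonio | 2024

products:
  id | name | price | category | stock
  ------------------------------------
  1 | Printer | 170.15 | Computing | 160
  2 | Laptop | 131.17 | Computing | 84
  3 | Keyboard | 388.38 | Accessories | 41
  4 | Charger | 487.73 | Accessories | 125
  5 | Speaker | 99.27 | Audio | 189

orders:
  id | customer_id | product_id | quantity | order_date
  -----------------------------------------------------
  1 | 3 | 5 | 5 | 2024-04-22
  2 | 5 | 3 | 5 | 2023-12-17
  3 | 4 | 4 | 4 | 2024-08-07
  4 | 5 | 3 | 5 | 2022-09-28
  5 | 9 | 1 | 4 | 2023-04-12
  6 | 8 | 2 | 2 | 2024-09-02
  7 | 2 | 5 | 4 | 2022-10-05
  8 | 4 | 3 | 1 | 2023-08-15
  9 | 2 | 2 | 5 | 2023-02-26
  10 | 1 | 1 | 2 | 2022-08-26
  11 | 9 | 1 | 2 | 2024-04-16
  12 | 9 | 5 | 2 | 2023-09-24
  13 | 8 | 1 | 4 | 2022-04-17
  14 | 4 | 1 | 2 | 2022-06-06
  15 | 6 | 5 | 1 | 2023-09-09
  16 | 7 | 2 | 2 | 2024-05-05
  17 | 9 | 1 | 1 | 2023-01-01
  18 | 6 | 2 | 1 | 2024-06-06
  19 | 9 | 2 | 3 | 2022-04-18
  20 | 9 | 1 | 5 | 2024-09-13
SELECT name, signup_year FROM customers WHERE signup_year > (SELECT AVG(signup_year) FROM customers)

Execution result:
name | signup_year
Alice Davis | 2024
Leo Brown | 2023
Peter Brown | 2023
Carol Williams | 2023
Leo Garcia | 2024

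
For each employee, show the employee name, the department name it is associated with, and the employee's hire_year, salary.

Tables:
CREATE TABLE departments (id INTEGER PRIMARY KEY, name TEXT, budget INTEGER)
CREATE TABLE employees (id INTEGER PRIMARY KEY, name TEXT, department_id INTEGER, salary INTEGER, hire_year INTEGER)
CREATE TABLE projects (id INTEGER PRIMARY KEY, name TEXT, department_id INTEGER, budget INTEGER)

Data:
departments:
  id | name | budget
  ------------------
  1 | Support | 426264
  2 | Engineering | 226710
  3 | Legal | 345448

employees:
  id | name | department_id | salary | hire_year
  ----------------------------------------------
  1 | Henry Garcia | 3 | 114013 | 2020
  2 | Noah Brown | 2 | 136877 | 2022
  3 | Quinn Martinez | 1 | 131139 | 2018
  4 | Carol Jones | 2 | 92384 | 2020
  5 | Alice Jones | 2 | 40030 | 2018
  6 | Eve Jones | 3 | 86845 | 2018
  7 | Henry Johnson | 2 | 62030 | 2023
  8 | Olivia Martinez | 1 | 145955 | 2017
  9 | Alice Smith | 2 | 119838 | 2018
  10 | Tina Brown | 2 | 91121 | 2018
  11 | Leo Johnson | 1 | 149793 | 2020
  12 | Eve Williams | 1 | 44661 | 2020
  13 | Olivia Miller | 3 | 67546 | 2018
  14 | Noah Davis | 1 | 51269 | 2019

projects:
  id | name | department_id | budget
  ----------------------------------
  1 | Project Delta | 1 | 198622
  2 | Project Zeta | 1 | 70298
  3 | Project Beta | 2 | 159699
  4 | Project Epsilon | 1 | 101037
SELECT c.name, p.name AS department, c.hire_year, c.salary FROM employees c JOIN departments p ON c.department_id = p.id

Execution result:
name | department | hire_year | salary
Henry Garcia | Legal | 2020 | 114013
Noah Brown | Engineering | 2022 | 136877
Quinn Martinez | Support | 2018 | 131139
Carol Jones | Engineering | 2020 | 92384
Alice Jones | Engineering | 2018 | 40030
Eve Jones | Legal | 2018 | 86845
Henry Johnson | Engineering | 2023 | 62030
Olivia Martinez | Support | 2017 | 145955
Alice Smith | Engineering | 2018 | 119838
Tina Brown | Engineering | 2018 | 91121
Leo Johnson | Support | 2020 | 149793
Eve Williams | Support | 2020 | 44661
Olivia Miller | Legal | 2018 | 67546
Noah Davis | Support | 2019 | 51269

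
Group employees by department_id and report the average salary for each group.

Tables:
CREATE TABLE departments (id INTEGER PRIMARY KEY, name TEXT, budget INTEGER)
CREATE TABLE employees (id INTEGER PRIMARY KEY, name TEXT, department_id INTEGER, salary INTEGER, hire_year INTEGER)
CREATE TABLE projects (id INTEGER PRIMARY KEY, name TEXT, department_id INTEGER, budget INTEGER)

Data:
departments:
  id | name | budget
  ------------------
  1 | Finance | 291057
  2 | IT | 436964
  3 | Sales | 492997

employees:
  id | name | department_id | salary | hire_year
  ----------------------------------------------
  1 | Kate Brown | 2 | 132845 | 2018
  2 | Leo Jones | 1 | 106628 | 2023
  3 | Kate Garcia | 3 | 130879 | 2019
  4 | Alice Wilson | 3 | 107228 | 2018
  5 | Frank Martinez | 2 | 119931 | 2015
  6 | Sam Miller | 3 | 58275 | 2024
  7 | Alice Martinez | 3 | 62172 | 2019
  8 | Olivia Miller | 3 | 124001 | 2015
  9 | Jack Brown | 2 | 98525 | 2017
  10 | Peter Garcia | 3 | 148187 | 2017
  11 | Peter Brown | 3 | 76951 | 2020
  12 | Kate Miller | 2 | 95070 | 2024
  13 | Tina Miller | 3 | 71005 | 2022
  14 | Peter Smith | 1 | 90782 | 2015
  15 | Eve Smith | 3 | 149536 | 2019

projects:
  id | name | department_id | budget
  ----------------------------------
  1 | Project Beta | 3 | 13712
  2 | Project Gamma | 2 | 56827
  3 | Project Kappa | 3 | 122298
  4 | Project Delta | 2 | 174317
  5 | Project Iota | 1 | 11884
SELECT department_id, AVG(salary) AS avg_salary FROM employees GROUP BY department_id

Execution result:
department_id | avg_salary
1 | 98705.00
2 | 111592.75
3 | 103137.11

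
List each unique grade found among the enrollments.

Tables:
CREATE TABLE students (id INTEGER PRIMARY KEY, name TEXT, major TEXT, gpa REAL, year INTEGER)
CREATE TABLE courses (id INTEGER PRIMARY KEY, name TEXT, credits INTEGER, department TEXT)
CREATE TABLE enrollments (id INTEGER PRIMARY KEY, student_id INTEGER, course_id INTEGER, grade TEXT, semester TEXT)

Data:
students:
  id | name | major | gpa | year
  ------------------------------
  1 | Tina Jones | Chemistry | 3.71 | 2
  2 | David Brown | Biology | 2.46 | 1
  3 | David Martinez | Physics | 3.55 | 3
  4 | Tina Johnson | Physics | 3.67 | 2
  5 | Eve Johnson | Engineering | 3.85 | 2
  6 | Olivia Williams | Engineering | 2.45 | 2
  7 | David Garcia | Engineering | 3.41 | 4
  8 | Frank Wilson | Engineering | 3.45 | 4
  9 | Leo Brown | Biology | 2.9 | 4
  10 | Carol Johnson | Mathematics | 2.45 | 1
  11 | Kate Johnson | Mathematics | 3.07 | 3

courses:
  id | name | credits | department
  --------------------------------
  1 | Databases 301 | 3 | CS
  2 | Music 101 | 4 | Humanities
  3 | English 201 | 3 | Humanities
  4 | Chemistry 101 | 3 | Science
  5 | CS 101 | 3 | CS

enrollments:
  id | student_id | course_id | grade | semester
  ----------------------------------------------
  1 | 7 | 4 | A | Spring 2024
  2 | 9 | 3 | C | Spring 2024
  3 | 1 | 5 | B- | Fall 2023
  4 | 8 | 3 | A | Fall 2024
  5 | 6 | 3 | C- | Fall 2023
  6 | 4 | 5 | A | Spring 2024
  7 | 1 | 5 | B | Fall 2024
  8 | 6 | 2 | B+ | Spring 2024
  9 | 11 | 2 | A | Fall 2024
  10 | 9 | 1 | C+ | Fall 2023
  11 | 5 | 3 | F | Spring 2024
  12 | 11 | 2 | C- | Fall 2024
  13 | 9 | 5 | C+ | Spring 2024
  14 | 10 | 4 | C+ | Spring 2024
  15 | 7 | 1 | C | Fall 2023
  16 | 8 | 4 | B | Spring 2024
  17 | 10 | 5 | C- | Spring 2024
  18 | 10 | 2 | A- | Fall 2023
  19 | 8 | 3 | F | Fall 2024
SELECT DISTINCT grade FROM enrollments

Execution result:
grade
A
C
B-
C-
B
B+
C+
F
A-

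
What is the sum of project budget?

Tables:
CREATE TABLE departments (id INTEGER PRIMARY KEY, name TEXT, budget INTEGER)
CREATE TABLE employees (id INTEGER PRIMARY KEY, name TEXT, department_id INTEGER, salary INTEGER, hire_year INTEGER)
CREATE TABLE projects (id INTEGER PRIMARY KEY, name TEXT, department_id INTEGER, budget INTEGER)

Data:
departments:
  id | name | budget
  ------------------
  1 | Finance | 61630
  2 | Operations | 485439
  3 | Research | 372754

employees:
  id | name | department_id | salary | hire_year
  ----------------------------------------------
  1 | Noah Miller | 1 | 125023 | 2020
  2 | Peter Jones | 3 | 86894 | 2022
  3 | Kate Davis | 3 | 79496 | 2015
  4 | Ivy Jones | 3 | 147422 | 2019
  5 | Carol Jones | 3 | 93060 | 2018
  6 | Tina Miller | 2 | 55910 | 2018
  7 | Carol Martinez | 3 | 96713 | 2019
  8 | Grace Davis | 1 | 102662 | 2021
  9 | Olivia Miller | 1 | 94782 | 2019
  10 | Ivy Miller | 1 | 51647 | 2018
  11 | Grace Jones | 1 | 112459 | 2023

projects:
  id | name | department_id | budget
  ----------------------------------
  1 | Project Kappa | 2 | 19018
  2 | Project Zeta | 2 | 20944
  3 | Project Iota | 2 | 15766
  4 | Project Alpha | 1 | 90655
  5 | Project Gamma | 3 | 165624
SELECT SUM(budget) FROM projects

Execution result:
312007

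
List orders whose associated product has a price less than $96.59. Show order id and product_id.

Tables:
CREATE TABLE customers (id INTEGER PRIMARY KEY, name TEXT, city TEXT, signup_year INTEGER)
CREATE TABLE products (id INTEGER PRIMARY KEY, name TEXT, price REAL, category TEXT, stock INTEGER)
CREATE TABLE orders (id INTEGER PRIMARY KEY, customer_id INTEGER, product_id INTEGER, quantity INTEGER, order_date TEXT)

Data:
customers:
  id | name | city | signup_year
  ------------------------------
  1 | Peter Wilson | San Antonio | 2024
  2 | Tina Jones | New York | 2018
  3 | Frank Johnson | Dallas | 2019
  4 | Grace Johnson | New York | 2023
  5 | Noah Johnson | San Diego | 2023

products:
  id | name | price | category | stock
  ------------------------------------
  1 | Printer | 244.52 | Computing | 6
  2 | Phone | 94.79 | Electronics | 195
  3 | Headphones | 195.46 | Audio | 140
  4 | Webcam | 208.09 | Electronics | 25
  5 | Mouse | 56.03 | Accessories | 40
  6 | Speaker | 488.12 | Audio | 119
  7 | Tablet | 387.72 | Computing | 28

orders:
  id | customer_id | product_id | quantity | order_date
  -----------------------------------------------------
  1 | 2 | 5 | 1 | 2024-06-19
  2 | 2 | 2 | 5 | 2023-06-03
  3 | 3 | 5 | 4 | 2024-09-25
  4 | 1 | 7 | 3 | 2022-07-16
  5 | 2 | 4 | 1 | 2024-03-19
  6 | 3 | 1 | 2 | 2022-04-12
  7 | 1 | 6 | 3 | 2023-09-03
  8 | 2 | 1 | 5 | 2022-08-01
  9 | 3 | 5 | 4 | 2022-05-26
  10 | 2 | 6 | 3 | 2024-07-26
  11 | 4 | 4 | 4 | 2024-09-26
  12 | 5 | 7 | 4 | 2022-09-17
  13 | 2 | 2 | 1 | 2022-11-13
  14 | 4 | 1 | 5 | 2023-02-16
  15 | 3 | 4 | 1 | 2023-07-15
SELECT id, product_id FROM orders WHERE product_id IN (SELECT id FROM products WHERE price < 96.59)

Execution result:
id | product_id
1 | 5
2 | 2
3 | 5
9 | 5
13 | 2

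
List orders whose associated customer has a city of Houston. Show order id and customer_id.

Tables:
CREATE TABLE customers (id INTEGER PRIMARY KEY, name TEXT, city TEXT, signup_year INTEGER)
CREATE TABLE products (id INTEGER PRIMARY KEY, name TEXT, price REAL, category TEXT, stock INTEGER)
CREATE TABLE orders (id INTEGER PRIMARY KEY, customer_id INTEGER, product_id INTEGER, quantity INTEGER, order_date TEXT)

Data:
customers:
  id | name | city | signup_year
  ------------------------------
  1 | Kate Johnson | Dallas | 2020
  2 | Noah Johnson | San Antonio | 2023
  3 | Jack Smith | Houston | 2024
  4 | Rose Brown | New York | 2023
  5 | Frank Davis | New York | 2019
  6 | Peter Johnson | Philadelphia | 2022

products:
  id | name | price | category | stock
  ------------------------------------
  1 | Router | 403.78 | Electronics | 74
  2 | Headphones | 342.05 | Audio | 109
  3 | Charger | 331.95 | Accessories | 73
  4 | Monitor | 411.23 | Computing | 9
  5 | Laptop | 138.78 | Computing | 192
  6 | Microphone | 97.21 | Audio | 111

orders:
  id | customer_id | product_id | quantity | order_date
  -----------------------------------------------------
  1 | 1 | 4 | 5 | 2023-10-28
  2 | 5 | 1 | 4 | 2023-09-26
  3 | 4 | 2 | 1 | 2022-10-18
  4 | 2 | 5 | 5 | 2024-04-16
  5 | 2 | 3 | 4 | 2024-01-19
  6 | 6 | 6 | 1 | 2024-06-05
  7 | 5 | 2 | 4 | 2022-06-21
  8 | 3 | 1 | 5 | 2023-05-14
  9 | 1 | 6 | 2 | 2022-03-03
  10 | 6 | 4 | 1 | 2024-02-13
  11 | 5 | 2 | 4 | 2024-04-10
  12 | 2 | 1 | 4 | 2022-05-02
SELECT id, customer_id FROM orders WHERE customer_id IN (SELECT id FROM customers WHERE city = 'Houston')

Execution result:
id | customer_id
8 | 3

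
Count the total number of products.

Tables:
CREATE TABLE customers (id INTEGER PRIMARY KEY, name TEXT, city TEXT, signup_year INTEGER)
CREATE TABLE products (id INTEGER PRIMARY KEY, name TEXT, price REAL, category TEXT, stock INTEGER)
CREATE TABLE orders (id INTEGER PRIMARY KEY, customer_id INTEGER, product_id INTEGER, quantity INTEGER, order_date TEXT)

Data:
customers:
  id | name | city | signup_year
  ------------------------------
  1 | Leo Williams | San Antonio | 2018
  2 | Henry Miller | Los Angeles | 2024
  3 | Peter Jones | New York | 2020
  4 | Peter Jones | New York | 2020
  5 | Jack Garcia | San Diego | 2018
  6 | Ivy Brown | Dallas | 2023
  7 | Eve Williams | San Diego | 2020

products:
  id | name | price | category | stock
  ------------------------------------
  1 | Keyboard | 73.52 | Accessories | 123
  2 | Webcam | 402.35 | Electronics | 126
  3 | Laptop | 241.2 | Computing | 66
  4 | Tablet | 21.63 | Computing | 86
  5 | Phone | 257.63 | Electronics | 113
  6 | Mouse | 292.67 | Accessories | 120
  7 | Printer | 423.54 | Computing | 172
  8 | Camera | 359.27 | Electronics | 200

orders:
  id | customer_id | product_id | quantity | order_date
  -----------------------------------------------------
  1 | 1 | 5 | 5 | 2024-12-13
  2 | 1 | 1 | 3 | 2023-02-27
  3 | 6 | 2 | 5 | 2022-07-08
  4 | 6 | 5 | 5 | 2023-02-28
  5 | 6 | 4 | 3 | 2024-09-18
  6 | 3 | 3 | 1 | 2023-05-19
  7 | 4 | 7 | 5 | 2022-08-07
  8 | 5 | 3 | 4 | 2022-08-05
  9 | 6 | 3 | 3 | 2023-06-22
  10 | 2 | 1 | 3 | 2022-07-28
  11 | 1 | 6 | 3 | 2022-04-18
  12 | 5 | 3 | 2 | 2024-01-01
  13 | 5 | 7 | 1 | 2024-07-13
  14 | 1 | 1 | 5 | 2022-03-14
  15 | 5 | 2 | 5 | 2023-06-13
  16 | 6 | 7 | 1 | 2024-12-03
SELECT COUNT(*) FROM products

Execution result:
8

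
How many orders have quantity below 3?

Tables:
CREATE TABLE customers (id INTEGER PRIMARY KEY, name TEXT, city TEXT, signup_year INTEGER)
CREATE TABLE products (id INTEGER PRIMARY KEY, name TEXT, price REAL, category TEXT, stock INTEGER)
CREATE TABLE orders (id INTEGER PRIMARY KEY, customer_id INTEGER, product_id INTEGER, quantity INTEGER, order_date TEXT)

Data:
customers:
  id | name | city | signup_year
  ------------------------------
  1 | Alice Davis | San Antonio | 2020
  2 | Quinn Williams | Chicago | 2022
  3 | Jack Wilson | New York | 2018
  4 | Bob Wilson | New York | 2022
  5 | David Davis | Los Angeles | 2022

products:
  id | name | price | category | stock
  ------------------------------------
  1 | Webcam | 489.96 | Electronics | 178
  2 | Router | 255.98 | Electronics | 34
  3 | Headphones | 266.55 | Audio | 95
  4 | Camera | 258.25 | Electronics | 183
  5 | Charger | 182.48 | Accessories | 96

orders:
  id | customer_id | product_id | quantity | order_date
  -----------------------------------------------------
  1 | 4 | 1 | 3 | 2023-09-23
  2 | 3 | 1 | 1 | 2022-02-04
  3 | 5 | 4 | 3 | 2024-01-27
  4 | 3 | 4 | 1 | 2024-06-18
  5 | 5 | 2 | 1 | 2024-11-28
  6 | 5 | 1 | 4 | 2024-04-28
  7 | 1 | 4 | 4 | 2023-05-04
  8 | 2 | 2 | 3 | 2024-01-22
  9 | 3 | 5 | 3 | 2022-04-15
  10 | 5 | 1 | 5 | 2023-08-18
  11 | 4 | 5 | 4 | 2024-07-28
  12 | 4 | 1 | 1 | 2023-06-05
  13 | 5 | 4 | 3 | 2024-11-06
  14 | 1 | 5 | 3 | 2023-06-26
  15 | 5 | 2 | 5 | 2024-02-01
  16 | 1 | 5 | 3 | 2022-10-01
SELECT COUNT(*) FROM orders WHERE quantity < 3

Execution result:
4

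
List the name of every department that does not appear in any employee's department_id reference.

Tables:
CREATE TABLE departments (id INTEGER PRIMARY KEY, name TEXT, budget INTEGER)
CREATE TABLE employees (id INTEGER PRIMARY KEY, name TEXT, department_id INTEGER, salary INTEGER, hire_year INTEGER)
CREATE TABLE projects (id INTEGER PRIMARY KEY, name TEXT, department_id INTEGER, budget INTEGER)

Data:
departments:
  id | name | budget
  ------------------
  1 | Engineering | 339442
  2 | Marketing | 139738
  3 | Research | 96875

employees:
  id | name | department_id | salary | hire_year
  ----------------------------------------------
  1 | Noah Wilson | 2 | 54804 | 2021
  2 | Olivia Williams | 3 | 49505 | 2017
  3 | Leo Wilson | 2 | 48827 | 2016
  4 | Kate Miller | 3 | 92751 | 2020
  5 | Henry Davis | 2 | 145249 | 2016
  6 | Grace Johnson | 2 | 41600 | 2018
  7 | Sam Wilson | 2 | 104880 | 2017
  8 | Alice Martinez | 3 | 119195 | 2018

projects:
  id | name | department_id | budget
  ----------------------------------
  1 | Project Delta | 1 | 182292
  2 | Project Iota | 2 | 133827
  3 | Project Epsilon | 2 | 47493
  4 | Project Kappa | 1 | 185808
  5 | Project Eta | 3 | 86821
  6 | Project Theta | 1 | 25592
SELECT p.name FROM departments p LEFT JOIN employees c ON c.department_id = p.id WHERE c.id IS NULL

Execution result:
Engineering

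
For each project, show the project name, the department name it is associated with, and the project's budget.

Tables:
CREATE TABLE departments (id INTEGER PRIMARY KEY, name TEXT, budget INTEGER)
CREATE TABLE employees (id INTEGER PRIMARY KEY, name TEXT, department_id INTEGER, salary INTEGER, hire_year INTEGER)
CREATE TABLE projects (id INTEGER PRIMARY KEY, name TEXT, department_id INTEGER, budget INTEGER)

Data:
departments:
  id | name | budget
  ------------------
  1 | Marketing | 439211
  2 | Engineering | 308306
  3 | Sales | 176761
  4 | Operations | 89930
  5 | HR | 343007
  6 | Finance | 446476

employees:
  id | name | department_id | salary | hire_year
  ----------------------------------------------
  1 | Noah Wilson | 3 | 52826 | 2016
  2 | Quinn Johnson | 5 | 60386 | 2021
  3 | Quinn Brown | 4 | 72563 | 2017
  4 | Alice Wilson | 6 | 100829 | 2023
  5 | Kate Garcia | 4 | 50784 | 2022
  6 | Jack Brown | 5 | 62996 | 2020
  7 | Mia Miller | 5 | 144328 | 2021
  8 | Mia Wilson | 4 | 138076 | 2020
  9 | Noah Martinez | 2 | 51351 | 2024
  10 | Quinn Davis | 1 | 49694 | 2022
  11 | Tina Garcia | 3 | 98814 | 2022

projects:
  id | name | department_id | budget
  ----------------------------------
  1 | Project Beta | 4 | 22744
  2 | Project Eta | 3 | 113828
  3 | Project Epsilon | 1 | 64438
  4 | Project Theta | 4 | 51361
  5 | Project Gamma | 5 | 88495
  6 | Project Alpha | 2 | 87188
SELECT c.name, p.name AS department, c.budget FROM projects c JOIN departments p ON c.department_id = p.id

Execution result:
name | department | budget
Project Beta | Operations | 22744
Project Eta | Sales | 113828
Project Epsilon | Marketing | 64438
Project Theta | Operations | 51361
Project Gamma | HR | 88495
Project Alpha | Engineering | 87188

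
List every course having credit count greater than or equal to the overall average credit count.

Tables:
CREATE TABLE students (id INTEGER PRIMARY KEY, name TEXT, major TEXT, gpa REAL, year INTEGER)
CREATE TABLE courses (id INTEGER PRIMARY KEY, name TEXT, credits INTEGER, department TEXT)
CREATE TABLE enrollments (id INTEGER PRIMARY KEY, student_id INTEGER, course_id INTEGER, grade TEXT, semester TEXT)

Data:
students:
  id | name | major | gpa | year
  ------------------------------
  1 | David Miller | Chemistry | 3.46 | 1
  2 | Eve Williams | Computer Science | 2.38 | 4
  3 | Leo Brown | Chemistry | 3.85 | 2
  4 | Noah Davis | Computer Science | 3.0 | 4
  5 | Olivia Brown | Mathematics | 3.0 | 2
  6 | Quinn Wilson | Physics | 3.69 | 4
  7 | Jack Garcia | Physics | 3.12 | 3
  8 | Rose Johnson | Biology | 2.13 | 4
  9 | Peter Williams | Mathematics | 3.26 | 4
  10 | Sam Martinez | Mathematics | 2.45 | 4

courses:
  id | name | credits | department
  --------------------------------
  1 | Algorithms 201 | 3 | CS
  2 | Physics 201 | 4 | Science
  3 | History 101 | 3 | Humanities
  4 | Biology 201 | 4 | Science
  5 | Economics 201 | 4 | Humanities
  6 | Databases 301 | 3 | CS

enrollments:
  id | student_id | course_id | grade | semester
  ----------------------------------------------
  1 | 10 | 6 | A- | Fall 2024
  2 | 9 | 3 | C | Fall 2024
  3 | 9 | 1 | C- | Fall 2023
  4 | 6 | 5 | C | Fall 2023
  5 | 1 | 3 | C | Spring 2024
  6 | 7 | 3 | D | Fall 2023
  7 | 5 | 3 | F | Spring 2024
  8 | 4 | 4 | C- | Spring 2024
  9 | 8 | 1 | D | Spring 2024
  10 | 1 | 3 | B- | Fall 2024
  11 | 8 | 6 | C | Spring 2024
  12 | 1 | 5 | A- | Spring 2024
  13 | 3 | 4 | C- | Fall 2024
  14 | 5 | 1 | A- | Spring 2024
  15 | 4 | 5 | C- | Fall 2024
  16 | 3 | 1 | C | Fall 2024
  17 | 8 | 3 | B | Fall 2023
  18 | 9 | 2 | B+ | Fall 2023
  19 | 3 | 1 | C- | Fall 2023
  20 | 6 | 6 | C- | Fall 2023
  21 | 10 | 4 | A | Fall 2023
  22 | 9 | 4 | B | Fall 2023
SELECT name, credits FROM courses WHERE credits >= (SELECT AVG(credits) FROM courses)

Execution result:
name | credits
Physics 201 | 4
Biology 201 | 4
Economics 201 | 4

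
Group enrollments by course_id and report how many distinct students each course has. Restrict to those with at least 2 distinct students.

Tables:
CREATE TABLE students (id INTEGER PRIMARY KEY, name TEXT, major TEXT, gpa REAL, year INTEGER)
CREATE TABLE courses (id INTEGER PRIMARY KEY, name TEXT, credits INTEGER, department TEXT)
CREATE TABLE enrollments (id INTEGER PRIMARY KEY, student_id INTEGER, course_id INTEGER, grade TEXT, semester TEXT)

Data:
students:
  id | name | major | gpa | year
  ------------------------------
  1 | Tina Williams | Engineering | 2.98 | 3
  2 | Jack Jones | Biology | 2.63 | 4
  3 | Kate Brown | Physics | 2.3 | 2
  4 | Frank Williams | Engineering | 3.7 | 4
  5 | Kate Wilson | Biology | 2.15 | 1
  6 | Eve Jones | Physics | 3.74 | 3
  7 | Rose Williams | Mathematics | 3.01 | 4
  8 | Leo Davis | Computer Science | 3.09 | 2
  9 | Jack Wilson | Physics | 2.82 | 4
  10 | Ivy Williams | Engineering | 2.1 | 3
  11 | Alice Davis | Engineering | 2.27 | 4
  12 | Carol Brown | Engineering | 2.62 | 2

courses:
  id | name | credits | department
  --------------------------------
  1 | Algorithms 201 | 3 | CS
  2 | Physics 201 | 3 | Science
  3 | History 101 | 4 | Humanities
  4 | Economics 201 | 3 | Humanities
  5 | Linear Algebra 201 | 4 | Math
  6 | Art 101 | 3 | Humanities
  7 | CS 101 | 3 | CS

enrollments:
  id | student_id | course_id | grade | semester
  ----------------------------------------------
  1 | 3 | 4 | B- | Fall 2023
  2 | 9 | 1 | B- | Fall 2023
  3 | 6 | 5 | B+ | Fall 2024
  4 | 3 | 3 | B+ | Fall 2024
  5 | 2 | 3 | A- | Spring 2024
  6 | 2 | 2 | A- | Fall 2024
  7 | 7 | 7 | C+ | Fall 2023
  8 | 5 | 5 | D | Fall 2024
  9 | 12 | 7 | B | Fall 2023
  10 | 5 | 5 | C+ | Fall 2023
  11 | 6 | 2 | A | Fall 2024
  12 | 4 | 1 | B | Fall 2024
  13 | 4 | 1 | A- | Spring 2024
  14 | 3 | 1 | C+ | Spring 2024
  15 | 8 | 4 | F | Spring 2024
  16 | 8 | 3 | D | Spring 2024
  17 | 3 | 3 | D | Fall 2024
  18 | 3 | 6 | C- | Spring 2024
SELECT course_id, COUNT(DISTINCT student_id) AS distinct_student_count FROM enrollments GROUP BY course_id HAVING COUNT(DISTINCT student_id) >= 2

Execution result:
course_id | distinct_student_count
1 | 3
2 | 2
3 | 3
4 | 2
5 | 2
7 | 2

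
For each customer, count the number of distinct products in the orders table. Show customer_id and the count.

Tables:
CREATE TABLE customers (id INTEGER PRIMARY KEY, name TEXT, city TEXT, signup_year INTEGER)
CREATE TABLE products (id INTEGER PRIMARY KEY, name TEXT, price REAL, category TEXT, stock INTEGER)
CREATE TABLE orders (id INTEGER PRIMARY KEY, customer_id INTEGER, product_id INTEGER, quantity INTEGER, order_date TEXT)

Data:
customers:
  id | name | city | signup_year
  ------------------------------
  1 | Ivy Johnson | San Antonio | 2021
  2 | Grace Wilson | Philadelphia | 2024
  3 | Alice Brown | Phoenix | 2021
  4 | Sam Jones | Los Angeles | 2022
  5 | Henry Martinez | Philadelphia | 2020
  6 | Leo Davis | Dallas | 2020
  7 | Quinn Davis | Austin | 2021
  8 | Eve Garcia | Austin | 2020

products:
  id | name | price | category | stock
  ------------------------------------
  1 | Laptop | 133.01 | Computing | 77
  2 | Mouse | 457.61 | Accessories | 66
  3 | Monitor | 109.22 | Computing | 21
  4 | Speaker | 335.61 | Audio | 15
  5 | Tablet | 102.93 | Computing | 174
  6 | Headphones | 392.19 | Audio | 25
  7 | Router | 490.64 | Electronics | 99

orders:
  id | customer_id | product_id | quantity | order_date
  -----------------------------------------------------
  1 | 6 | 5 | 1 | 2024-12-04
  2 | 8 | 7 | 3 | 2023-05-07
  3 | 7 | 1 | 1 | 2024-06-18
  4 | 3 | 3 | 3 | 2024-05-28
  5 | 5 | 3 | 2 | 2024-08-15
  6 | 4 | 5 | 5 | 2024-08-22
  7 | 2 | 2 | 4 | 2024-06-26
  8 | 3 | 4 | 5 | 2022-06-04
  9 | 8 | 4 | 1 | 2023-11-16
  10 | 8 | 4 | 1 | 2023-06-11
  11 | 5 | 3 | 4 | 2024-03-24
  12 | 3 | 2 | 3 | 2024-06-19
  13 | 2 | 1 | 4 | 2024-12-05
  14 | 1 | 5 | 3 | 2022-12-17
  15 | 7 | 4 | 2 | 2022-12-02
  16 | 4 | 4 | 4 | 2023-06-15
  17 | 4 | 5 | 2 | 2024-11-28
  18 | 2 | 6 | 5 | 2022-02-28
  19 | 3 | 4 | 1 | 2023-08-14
SELECT customer_id, COUNT(DISTINCT product_id) AS distinct_product_count FROM orders GROUP BY customer_id

Execution result:
customer_id | distinct_product_count
1 | 1
2 | 3
3 | 3
4 | 2
5 | 1
6 | 1
7 | 2
8 | 2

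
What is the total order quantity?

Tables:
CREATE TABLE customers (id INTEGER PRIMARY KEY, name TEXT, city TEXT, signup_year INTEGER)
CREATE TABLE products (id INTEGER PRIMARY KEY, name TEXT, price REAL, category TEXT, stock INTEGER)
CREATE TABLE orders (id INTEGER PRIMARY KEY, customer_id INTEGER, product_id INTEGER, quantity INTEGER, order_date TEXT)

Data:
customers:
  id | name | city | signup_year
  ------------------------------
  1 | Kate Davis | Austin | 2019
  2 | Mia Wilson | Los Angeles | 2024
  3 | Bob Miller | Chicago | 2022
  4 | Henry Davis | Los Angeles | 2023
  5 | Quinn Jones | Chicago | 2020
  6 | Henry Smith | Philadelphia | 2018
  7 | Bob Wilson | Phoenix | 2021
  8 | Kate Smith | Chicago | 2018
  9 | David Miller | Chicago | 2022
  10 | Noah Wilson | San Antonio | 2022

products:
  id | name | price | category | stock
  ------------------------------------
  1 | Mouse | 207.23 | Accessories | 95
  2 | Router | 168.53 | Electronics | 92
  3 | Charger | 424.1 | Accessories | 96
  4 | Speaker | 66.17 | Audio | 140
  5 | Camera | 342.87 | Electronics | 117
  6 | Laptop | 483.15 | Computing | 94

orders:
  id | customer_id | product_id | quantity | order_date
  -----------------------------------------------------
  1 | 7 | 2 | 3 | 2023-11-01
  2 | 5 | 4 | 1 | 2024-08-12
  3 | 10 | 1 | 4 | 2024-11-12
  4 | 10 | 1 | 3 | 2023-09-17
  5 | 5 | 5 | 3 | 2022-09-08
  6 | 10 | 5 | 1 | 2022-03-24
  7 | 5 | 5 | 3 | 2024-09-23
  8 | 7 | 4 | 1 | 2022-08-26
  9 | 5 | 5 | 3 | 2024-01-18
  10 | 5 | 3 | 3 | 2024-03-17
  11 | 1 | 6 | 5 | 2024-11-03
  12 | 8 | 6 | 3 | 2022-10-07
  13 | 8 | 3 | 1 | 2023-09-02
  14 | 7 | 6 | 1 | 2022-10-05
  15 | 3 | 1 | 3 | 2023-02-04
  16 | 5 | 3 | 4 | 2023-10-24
SELECT SUM(quantity) FROM orders

Execution result:
42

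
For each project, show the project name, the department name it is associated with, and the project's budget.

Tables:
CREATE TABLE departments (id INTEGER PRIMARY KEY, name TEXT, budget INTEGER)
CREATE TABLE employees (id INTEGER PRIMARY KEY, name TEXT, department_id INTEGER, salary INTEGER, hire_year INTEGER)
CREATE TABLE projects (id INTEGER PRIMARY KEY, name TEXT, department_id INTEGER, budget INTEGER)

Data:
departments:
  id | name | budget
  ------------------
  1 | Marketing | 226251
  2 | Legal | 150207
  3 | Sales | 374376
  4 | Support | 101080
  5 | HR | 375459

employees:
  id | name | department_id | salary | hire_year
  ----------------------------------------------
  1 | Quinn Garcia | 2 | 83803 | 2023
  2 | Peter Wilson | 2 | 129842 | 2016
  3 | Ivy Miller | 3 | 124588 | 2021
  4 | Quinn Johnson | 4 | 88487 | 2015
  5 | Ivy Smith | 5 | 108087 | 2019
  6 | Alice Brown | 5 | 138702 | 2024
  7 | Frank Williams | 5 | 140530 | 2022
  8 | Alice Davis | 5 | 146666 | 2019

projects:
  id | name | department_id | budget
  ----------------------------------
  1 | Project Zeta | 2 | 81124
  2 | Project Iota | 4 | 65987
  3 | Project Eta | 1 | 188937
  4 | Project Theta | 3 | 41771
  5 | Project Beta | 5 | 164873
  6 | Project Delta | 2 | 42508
SELECT c.name, p.name AS department, c.budget FROM projects c JOIN departments p ON c.department_id = p.id

Execution result:
name | department | budget
Project Zeta | Legal | 81124
Project Iota | Support | 65987
Project Eta | Marketing | 188937
Project Theta | Sales | 41771
Project Beta | HR | 164873
Project Delta | Legal | 42508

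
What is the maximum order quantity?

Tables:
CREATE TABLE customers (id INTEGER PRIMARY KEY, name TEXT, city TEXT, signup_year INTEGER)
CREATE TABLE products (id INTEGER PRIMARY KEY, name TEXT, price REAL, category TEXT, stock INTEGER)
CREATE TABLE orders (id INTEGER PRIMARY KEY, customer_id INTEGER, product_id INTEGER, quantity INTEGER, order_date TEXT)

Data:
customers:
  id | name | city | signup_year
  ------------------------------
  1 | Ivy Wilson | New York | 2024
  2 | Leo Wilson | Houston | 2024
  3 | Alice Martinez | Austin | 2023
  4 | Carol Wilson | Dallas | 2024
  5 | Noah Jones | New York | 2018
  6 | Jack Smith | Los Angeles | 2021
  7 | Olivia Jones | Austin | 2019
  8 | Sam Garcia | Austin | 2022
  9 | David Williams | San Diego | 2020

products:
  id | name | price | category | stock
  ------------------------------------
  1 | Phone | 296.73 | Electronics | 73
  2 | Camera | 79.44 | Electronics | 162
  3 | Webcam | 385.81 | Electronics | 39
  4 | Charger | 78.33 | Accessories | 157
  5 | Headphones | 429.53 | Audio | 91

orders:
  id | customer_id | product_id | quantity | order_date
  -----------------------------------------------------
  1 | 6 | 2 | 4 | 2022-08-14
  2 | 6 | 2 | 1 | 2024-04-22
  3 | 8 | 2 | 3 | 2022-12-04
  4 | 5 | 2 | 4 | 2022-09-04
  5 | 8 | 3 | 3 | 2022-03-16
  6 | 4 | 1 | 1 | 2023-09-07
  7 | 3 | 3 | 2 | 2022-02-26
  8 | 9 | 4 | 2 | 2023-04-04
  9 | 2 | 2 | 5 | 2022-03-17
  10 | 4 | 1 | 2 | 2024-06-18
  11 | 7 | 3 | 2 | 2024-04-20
SELECT MAX(quantity) FROM orders

Execution result:
5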